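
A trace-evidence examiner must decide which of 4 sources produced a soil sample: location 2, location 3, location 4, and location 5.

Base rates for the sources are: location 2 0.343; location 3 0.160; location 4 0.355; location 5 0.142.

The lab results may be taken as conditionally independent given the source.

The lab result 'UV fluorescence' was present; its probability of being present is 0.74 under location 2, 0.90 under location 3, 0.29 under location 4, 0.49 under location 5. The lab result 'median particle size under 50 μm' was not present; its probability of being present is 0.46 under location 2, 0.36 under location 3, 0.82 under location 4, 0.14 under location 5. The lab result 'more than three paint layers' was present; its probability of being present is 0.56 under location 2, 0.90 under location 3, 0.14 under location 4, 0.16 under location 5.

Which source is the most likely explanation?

Multiply each prior by the joint likelihood of the lab result pattern (using 1 − P(present | H) for each absent lab result):
  location 2: 0.343 × 0.74 × (1 − 0.46) × 0.56 = 0.076755
  location 3: 0.160 × 0.90 × (1 − 0.36) × 0.90 = 0.082944
  location 4: 0.355 × 0.29 × (1 − 0.82) × 0.14 = 0.0025943
  location 5: 0.142 × 0.49 × (1 − 0.14) × 0.16 = 0.0095742
Marginal likelihood of the evidence = 0.17187.
P(location 2 | evidence) ≈ 0.076755 / 0.17187 ≈ 0.447
P(location 3 | evidence) ≈ 0.082944 / 0.17187 ≈ 0.483
P(location 4 | evidence) ≈ 0.0025943 / 0.17187 ≈ 0.015
P(location 5 | evidence) ≈ 0.0095742 / 0.17187 ≈ 0.056
The largest is 0.483, so location 3 is most probable.

location 3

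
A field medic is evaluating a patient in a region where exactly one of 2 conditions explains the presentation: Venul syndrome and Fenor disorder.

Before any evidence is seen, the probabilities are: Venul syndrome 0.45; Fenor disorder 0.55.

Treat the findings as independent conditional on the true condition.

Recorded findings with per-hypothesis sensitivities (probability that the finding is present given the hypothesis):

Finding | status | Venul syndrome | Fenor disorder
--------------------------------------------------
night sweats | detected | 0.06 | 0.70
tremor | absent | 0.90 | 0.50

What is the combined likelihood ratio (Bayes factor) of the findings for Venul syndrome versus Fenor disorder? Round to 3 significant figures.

0.0171

Joint likelihood of the evidence pattern under each hypothesis (using 1 − P(present | H) for each absent finding):
  Venul syndrome: 0.06 × (1 − 0.90) = 0.006
  Fenor disorder: 0.70 × (1 − 0.50) = 0.35
Bayes factor = 0.006 / 0.35 ≈ 0.0171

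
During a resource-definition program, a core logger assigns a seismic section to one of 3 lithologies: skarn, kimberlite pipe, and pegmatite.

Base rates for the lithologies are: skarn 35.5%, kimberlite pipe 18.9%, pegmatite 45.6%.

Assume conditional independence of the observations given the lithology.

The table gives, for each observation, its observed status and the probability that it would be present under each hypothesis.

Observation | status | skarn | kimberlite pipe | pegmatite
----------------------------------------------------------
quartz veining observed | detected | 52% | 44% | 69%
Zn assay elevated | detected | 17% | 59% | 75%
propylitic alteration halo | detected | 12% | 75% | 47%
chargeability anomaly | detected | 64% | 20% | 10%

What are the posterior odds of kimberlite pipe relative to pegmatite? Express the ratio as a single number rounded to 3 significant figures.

0.664

Posterior odds equal prior odds times the likelihood ratio; only the two competing hypotheses matter.
  kimberlite pipe: 0.189 × 0.44 × 0.59 × 0.75 × 0.20 = 0.0073597
  pegmatite: 0.456 × 0.69 × 0.75 × 0.47 × 0.10 = 0.011091
Posterior odds = 0.0073597 / 0.011091 ≈ 0.664.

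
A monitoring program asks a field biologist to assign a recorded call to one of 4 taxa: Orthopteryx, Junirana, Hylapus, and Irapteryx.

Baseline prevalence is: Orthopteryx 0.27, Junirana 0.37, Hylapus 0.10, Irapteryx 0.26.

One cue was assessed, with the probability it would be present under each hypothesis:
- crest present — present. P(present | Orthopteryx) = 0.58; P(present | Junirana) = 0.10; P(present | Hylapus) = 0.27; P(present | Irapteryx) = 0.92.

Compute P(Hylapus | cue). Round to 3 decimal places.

For each hypothesis, the unnormalized posterior weight is prior × likelihood:
  Orthopteryx: 0.27 × 0.58 = 0.1566
  Junirana: 0.37 × 0.10 = 0.037
  Hylapus: 0.10 × 0.27 = 0.027
  Irapteryx: 0.26 × 0.92 = 0.2392
The unnormalized weights sum to 0.4598.
P(Hylapus | evidence) = 0.027 / 0.4598 ≈ 0.059.

0.059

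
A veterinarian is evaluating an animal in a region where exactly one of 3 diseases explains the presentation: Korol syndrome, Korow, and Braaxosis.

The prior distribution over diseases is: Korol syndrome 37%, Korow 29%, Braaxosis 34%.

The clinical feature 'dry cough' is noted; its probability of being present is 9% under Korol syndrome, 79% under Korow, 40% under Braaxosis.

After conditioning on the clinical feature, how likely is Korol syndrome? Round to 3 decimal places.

Multiply each prior by the likelihood of the clinical feature:
  Korol syndrome: 0.37 × 0.09 = 0.0333
  Korow: 0.29 × 0.79 = 0.2291
  Braaxosis: 0.34 × 0.40 = 0.136
The unnormalized weights sum to 0.3984.
P(Korol syndrome | evidence) = 0.0333 / 0.3984 ≈ 0.084.

0.084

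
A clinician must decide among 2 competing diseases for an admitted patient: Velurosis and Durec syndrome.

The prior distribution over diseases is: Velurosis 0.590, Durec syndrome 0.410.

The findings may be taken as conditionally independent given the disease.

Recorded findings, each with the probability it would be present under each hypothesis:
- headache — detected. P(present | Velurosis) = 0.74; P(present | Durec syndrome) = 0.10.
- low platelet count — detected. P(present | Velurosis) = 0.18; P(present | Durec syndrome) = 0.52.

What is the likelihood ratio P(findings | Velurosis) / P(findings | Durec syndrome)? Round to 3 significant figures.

The Bayes factor is the ratio of the joint likelihoods of the evidence pattern under the two hypotheses.
  Velurosis: 0.74 × 0.18 = 0.1332
  Durec syndrome: 0.10 × 0.52 = 0.052
Bayes factor = 0.1332 / 0.052 ≈ 2.56

2.56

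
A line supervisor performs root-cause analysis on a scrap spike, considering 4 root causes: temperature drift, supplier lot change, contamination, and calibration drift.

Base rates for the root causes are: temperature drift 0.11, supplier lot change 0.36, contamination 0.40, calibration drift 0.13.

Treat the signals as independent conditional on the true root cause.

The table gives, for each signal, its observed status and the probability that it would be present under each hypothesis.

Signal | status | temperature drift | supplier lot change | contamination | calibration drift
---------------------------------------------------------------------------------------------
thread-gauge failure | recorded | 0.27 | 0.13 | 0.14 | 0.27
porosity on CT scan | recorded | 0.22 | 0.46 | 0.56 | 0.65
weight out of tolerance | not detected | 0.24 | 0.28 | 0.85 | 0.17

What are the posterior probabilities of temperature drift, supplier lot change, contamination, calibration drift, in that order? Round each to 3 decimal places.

0.113, 0.351, 0.107, 0.429

By Bayes' rule with conditional independence, the unnormalized weight for each hypothesis is prior × ∏ likelihoods (using 1 − P(present | H) for each absent signal):
  temperature drift: 0.11 × 0.27 × 0.22 × (1 − 0.24) = 0.0049658
  supplier lot change: 0.36 × 0.13 × 0.46 × (1 − 0.28) = 0.0155
  contamination: 0.40 × 0.14 × 0.56 × (1 − 0.85) = 0.004704
  calibration drift: 0.13 × 0.27 × 0.65 × (1 − 0.17) = 0.018936
The unnormalized weights sum to 0.044106.
P(temperature drift | evidence) = 0.0049658 / 0.044106 ≈ 0.113
P(supplier lot change | evidence) = 0.0155 / 0.044106 ≈ 0.351
P(contamination | evidence) = 0.004704 / 0.044106 ≈ 0.107
P(calibration drift | evidence) = 0.018936 / 0.044106 ≈ 0.429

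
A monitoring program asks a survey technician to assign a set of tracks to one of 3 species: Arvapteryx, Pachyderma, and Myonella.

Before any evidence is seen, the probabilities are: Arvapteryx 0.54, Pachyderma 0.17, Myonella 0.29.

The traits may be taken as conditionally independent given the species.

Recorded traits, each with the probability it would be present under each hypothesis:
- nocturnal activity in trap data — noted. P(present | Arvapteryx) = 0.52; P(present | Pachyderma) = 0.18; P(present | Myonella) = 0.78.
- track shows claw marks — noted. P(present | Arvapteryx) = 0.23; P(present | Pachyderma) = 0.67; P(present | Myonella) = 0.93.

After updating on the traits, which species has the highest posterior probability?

Multiply each prior by the joint likelihood of the trait pattern:
  Arvapteryx: 0.54 × 0.52 × 0.23 = 0.064584
  Pachyderma: 0.17 × 0.18 × 0.67 = 0.020502
  Myonella: 0.29 × 0.78 × 0.93 = 0.21037
Marginal likelihood of the evidence = 0.29545.
P(Arvapteryx | evidence) ≈ 0.064584 / 0.29545 ≈ 0.219
P(Pachyderma | evidence) ≈ 0.020502 / 0.29545 ≈ 0.069
P(Myonella | evidence) ≈ 0.21037 / 0.29545 ≈ 0.712
The largest is 0.712, so Myonella is most probable.

Myonella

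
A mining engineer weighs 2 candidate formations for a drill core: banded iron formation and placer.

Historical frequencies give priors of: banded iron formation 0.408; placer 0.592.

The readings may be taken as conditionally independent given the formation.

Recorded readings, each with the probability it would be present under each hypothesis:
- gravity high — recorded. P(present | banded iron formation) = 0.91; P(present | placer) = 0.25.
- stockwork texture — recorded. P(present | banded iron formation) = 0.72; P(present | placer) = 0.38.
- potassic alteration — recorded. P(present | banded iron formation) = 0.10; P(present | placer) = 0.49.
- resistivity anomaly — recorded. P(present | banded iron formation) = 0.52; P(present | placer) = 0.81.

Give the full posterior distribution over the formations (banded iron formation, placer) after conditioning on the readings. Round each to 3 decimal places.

Multiply each prior by the joint likelihood of the reading pattern:
  banded iron formation: 0.408 × 0.91 × 0.72 × 0.10 × 0.52 = 0.013901
  placer: 0.592 × 0.25 × 0.38 × 0.49 × 0.81 = 0.022322
Marginal likelihood of the evidence = 0.036222.
P(banded iron formation | evidence) = 0.013901 / 0.036222 ≈ 0.384
P(placer | evidence) = 0.022322 / 0.036222 ≈ 0.616

0.384, 0.616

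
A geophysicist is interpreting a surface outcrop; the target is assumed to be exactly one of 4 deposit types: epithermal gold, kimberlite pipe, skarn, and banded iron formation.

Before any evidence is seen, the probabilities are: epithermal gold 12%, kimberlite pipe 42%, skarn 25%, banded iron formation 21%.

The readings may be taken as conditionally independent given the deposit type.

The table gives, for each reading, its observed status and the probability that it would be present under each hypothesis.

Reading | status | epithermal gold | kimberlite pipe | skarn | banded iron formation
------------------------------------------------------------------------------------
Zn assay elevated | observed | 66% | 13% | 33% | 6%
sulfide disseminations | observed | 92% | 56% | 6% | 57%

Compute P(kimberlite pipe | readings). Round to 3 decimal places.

For each hypothesis, the unnormalized posterior weight is prior × product of the reading likelihoods:
  epithermal gold: 0.12 × 0.66 × 0.92 = 0.072864
  kimberlite pipe: 0.42 × 0.13 × 0.56 = 0.030576
  skarn: 0.25 × 0.33 × 0.06 = 0.00495
  banded iron formation: 0.21 × 0.06 × 0.57 = 0.007182
Normalizing constant Z = 0.072864 + 0.030576 + 0.00495 + 0.007182 = 0.11557.
P(kimberlite pipe | evidence) = 0.030576 / 0.11557 ≈ 0.265.

0.265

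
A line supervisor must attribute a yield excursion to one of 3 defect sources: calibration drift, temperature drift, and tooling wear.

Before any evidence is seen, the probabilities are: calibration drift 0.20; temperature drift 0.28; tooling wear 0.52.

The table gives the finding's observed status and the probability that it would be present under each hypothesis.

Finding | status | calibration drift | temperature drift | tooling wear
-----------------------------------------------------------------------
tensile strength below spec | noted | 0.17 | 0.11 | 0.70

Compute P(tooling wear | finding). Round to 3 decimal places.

For each hypothesis, the unnormalized posterior weight is prior × likelihood:
  calibration drift: 0.20 × 0.17 = 0.034
  temperature drift: 0.28 × 0.11 = 0.0308
  tooling wear: 0.52 × 0.70 = 0.364
The unnormalized weights sum to 0.4288.
P(tooling wear | evidence) = 0.364 / 0.4288 ≈ 0.849.

0.849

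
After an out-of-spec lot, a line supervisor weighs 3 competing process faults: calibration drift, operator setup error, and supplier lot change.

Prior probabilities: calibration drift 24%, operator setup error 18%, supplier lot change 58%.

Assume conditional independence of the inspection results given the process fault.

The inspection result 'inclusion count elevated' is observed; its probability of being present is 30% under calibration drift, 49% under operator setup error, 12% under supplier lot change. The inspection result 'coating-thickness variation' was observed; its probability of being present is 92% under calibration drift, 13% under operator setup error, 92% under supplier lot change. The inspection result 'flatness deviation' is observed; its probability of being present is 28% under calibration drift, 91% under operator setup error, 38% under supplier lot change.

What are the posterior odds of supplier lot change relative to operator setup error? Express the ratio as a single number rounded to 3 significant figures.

2.33

Posterior odds equal prior odds times the likelihood ratio; only the two competing hypotheses matter.
  supplier lot change: 0.58 × 0.12 × 0.92 × 0.38 = 0.024332
  operator setup error: 0.18 × 0.49 × 0.13 × 0.91 = 0.010434
Odds(supplier lot change : operator setup error) = 0.024332 / 0.010434 ≈ 2.33.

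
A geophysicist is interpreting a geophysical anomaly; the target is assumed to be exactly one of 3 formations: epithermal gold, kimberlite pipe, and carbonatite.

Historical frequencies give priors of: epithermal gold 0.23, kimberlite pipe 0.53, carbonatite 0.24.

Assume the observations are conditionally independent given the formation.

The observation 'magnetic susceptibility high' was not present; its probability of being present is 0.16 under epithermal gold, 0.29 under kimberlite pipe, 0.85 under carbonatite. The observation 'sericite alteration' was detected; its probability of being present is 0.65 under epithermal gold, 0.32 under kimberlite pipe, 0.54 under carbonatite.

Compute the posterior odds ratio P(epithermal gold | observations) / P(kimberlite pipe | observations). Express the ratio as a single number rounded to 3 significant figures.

1.04

Unnormalized posterior weight (prior times the observation likelihoods) for each of the two hypotheses (using 1 − P(present | H) for each absent observation):
  epithermal gold: 0.23 × (1 − 0.16) × 0.65 = 0.12558
  kimberlite pipe: 0.53 × (1 − 0.29) × 0.32 = 0.12042
Odds(epithermal gold : kimberlite pipe) = 0.12558 / 0.12042 ≈ 1.04.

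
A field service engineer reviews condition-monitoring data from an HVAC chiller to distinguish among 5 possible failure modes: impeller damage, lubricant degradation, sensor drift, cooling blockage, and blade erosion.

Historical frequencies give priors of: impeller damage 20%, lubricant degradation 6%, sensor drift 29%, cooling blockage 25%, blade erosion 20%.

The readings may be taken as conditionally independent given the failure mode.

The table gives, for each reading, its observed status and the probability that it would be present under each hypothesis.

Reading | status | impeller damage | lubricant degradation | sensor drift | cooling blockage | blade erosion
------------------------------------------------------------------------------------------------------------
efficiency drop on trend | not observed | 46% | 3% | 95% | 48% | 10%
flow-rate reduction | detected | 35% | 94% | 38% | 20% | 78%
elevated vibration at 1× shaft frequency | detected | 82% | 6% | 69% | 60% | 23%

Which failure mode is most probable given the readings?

Multiply each prior by the joint likelihood of the reading pattern (using 1 − P(present | H) for each absent reading):
  impeller damage: 0.20 × (1 − 0.46) × 0.35 × 0.82 = 0.030996
  lubricant degradation: 0.06 × (1 − 0.03) × 0.94 × 0.06 = 0.0032825
  sensor drift: 0.29 × (1 − 0.95) × 0.38 × 0.69 = 0.0038019
  cooling blockage: 0.25 × (1 − 0.48) × 0.20 × 0.60 = 0.0156
  blade erosion: 0.20 × (1 − 0.10) × 0.78 × 0.23 = 0.032292
Marginal likelihood of the evidence = 0.085972.
P(impeller damage | evidence) ≈ 0.030996 / 0.085972 ≈ 0.361
P(lubricant degradation | evidence) ≈ 0.0032825 / 0.085972 ≈ 0.038
P(sensor drift | evidence) ≈ 0.0038019 / 0.085972 ≈ 0.044
P(cooling blockage | evidence) ≈ 0.0156 / 0.085972 ≈ 0.181
P(blade erosion | evidence) ≈ 0.032292 / 0.085972 ≈ 0.376
The largest is 0.376, so blade erosion is most probable.

blade erosion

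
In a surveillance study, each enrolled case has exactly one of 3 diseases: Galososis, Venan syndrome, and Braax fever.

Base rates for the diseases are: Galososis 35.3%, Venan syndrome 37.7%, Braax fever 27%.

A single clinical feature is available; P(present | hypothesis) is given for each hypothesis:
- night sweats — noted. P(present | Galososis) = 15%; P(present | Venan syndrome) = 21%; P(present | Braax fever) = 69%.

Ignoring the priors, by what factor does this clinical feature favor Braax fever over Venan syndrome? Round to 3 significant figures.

Likelihood of this clinical feature under each hypothesis:
  Braax fever: 0.69
  Venan syndrome: 0.21
Bayes factor = 0.69 / 0.21 ≈ 3.29

3.29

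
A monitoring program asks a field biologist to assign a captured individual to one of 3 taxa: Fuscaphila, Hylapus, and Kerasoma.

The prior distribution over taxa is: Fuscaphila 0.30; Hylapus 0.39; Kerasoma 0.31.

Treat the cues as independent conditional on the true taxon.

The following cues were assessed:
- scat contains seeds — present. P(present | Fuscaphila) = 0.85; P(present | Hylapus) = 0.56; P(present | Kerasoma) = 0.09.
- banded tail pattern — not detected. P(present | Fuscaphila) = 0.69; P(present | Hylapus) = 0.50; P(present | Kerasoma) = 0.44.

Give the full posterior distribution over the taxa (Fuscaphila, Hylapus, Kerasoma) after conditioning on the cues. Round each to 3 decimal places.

Multiply each prior by the joint likelihood of the cue pattern (using 1 − P(present | H) for each absent cue):
  Fuscaphila: 0.30 × 0.85 × (1 − 0.69) = 0.07905
  Hylapus: 0.39 × 0.56 × (1 − 0.50) = 0.1092
  Kerasoma: 0.31 × 0.09 × (1 − 0.44) = 0.015624
Marginal likelihood of the evidence = 0.20387.
P(Fuscaphila | evidence) = 0.07905 / 0.20387 ≈ 0.388
P(Hylapus | evidence) = 0.1092 / 0.20387 ≈ 0.536
P(Kerasoma | evidence) = 0.015624 / 0.20387 ≈ 0.077

0.388, 0.536, 0.077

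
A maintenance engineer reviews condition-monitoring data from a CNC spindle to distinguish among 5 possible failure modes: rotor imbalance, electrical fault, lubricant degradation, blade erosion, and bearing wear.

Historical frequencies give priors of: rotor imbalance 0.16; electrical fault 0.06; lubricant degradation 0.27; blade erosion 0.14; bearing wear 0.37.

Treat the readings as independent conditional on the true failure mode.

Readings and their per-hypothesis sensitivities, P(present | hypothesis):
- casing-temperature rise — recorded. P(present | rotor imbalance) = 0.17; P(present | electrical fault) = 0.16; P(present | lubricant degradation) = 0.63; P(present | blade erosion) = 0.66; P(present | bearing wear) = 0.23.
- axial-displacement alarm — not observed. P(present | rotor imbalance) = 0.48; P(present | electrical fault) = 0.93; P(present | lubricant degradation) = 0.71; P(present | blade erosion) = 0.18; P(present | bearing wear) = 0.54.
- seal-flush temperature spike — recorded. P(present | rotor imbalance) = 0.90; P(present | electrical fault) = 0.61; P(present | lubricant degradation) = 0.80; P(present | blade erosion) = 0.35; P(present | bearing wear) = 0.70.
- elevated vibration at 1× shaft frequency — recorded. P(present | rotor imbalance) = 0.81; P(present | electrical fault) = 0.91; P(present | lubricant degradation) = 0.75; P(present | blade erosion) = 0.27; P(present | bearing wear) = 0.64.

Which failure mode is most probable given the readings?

By Bayes' rule with conditional independence, the unnormalized weight for each hypothesis is prior × ∏ likelihoods (using 1 − P(present | H) for each absent reading):
  rotor imbalance: 0.16 × 0.17 × (1 − 0.48) × 0.90 × 0.81 = 0.010311
  electrical fault: 0.06 × 0.16 × (1 − 0.93) × 0.61 × 0.91 = 0.00037303
  lubricant degradation: 0.27 × 0.63 × (1 − 0.71) × 0.80 × 0.75 = 0.029597
  blade erosion: 0.14 × 0.66 × (1 − 0.18) × 0.35 × 0.27 = 0.0071601
  bearing wear: 0.37 × 0.23 × (1 − 0.54) × 0.70 × 0.64 = 0.017537
The unnormalized weights sum to 0.064979.
P(rotor imbalance | evidence) ≈ 0.010311 / 0.064979 ≈ 0.159
P(electrical fault | evidence) ≈ 0.00037303 / 0.064979 ≈ 0.006
P(lubricant degradation | evidence) ≈ 0.029597 / 0.064979 ≈ 0.455
P(blade erosion | evidence) ≈ 0.0071601 / 0.064979 ≈ 0.110
P(bearing wear | evidence) ≈ 0.017537 / 0.064979 ≈ 0.270
The largest is 0.455, so lubricant degradation is most probable.

lubricant degradation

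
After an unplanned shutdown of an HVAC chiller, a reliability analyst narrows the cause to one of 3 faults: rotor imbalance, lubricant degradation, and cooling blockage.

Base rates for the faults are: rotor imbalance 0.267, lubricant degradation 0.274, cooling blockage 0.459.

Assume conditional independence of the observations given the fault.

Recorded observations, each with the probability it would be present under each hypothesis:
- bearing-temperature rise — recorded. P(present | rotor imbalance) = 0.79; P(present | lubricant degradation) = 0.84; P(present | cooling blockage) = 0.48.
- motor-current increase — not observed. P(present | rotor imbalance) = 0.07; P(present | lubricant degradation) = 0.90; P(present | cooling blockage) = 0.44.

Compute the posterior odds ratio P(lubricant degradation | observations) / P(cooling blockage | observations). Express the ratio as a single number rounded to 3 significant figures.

0.187

Unnormalized posterior weight (prior times the observation likelihoods) for each of the two hypotheses (using 1 − P(present | H) for each absent observation):
  lubricant degradation: 0.274 × 0.84 × (1 − 0.90) = 0.023016
  cooling blockage: 0.459 × 0.48 × (1 − 0.44) = 0.12338
Posterior odds = 0.023016 / 0.12338 ≈ 0.187.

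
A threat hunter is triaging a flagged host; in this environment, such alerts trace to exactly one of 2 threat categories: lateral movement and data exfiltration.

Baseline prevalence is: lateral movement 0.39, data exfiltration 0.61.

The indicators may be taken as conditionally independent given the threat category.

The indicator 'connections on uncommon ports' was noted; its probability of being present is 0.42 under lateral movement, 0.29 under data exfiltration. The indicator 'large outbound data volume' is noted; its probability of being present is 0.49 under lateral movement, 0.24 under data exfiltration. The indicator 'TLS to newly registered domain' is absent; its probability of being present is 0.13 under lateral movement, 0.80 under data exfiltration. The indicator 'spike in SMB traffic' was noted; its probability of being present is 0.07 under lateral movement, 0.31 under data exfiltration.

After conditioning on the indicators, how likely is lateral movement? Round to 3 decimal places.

Multiply each prior by the joint likelihood of the indicator pattern (using 1 − P(present | H) for each absent indicator):
  lateral movement: 0.39 × 0.42 × 0.49 × (1 − 0.13) × 0.07 = 0.004888
  data exfiltration: 0.61 × 0.29 × 0.24 × (1 − 0.80) × 0.31 = 0.0026323
Marginal likelihood of the evidence = 0.0075202.
P(lateral movement | evidence) = 0.004888 / 0.0075202 ≈ 0.650.

0.650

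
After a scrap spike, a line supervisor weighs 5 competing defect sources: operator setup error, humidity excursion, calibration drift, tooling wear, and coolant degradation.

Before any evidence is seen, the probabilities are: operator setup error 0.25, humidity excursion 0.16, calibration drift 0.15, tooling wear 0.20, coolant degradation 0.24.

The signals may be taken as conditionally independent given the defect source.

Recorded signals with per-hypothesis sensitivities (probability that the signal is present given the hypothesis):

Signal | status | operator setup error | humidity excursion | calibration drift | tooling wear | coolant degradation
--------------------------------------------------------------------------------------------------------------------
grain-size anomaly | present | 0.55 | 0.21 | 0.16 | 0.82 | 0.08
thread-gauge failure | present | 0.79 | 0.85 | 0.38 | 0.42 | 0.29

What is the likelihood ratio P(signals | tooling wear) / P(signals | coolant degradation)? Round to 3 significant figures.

Joint likelihood of the signal pattern under each hypothesis:
  tooling wear: 0.82 × 0.42 = 0.3444
  coolant degradation: 0.08 × 0.29 = 0.0232
Bayes factor = 0.3444 / 0.0232 ≈ 14.8

14.8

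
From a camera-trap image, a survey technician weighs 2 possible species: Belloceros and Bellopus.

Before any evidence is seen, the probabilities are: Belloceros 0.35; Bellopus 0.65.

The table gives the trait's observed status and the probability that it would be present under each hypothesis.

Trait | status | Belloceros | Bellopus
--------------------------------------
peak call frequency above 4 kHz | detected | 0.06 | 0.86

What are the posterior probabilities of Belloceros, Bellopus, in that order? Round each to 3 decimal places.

Multiply each prior by the likelihood of the trait:
  Belloceros: 0.35 × 0.06 = 0.021
  Bellopus: 0.65 × 0.86 = 0.559
Normalizing constant Z = 0.021 + 0.559 = 0.58.
P(Belloceros | evidence) = 0.021 / 0.58 ≈ 0.036
P(Bellopus | evidence) = 0.559 / 0.58 ≈ 0.964

0.036, 0.964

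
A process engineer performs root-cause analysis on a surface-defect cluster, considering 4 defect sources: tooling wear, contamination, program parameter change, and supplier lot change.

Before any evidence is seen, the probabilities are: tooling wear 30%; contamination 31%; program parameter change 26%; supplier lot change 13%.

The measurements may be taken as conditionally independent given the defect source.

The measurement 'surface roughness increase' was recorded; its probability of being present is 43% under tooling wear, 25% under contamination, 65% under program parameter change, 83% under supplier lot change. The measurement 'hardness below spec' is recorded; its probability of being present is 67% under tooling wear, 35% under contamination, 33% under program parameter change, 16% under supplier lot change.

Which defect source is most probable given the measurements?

For each hypothesis, the unnormalized posterior weight is prior × product of the measurement likelihoods:
  tooling wear: 0.30 × 0.43 × 0.67 = 0.08643
  contamination: 0.31 × 0.25 × 0.35 = 0.027125
  program parameter change: 0.26 × 0.65 × 0.33 = 0.05577
  supplier lot change: 0.13 × 0.83 × 0.16 = 0.017264
Normalizing constant Z = 0.08643 + 0.027125 + 0.05577 + 0.017264 = 0.18659.
P(tooling wear | evidence) ≈ 0.08643 / 0.18659 ≈ 0.463
P(contamination | evidence) ≈ 0.027125 / 0.18659 ≈ 0.145
P(program parameter change | evidence) ≈ 0.05577 / 0.18659 ≈ 0.299
P(supplier lot change | evidence) ≈ 0.017264 / 0.18659 ≈ 0.093
The largest is 0.463, so tooling wear is most probable.

tooling wear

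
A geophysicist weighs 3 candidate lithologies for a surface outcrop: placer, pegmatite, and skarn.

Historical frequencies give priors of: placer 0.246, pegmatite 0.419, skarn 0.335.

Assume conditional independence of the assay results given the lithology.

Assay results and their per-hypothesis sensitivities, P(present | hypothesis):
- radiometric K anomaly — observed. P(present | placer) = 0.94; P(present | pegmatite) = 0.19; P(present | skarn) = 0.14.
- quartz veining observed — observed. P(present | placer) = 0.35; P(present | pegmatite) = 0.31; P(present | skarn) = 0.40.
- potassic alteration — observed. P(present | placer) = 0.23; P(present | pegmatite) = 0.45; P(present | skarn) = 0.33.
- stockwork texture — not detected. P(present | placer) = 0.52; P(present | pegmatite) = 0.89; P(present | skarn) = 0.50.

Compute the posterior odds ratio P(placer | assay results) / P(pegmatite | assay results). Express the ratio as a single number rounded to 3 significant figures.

The normalizing constant cancels in an odds ratio, so compute prior × likelihood for the two hypotheses only (using 1 − P(present | H) for each absent assay result):
  placer: 0.246 × 0.94 × 0.35 × 0.23 × (1 − 0.52) = 0.0089351
  pegmatite: 0.419 × 0.19 × 0.31 × 0.45 × (1 − 0.89) = 0.0012216
Odds(placer : pegmatite) = 0.0089351 / 0.0012216 ≈ 7.31.

7.31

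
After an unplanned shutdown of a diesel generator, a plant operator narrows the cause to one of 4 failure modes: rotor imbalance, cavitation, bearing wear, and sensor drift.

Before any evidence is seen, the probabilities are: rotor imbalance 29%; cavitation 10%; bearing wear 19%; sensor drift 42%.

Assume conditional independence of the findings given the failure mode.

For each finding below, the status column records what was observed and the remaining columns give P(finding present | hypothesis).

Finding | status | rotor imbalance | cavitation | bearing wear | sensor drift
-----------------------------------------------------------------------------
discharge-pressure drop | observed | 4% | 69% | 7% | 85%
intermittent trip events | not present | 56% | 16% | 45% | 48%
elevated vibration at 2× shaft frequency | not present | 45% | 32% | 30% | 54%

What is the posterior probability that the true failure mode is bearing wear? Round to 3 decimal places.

For each hypothesis, the unnormalized posterior weight is prior × product of the finding likelihoods (using 1 − P(present | H) for each absent finding):
  rotor imbalance: 0.29 × 0.04 × (1 − 0.56) × (1 − 0.45) = 0.0028072
  cavitation: 0.10 × 0.69 × (1 − 0.16) × (1 − 0.32) = 0.039413
  bearing wear: 0.19 × 0.07 × (1 − 0.45) × (1 − 0.30) = 0.0051205
  sensor drift: 0.42 × 0.85 × (1 − 0.48) × (1 − 0.54) = 0.085394
Normalizing constant Z = 0.0028072 + 0.039413 + 0.0051205 + 0.085394 = 0.13273.
P(bearing wear | evidence) = 0.0051205 / 0.13273 ≈ 0.039.

0.039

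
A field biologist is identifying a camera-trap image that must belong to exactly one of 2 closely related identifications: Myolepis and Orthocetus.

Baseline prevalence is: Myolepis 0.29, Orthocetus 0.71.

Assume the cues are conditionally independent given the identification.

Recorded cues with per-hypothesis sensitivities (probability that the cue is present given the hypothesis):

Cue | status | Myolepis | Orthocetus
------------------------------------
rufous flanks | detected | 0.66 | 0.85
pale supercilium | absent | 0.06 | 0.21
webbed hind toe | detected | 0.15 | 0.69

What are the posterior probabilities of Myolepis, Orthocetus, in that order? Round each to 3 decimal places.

By Bayes' rule with conditional independence, the unnormalized weight for each hypothesis is prior × ∏ likelihoods (using 1 − P(present | H) for each absent cue):
  Myolepis: 0.29 × 0.66 × (1 − 0.06) × 0.15 = 0.026987
  Orthocetus: 0.71 × 0.85 × (1 − 0.21) × 0.69 = 0.32897
Normalizing constant Z = 0.026987 + 0.32897 = 0.35596.
P(Myolepis | evidence) = 0.026987 / 0.35596 ≈ 0.076
P(Orthocetus | evidence) = 0.32897 / 0.35596 ≈ 0.924

0.076, 0.924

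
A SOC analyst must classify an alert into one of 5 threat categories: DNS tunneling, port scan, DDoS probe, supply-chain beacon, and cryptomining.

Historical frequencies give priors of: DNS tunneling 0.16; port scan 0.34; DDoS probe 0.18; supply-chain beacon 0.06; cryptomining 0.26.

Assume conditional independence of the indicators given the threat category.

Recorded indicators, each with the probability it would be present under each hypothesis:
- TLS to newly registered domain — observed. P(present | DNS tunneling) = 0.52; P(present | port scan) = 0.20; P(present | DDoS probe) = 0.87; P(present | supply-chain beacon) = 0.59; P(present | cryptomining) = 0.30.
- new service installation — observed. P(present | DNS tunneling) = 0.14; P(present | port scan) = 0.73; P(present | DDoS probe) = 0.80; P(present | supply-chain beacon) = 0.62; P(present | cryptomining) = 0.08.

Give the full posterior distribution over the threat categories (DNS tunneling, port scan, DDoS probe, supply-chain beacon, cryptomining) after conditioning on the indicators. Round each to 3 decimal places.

0.054, 0.231, 0.583, 0.102, 0.029

By Bayes' rule with conditional independence, the unnormalized weight for each hypothesis is prior × ∏ likelihoods:
  DNS tunneling: 0.16 × 0.52 × 0.14 = 0.011648
  port scan: 0.34 × 0.20 × 0.73 = 0.04964
  DDoS probe: 0.18 × 0.87 × 0.80 = 0.12528
  supply-chain beacon: 0.06 × 0.59 × 0.62 = 0.021948
  cryptomining: 0.26 × 0.30 × 0.08 = 0.00624
Normalizing constant Z = 0.011648 + 0.04964 + 0.12528 + 0.021948 + 0.00624 = 0.21476.
P(DNS tunneling | evidence) = 0.011648 / 0.21476 ≈ 0.054
P(port scan | evidence) = 0.04964 / 0.21476 ≈ 0.231
P(DDoS probe | evidence) = 0.12528 / 0.21476 ≈ 0.583
P(supply-chain beacon | evidence) = 0.021948 / 0.21476 ≈ 0.102
P(cryptomining | evidence) = 0.00624 / 0.21476 ≈ 0.029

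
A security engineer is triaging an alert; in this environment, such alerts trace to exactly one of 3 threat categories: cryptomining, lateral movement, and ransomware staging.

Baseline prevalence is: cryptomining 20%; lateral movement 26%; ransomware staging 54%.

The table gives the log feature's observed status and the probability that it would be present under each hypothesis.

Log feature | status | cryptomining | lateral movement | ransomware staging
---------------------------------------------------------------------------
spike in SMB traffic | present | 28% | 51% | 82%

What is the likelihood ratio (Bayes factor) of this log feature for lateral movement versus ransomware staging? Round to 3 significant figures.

0.622

The Bayes factor is the ratio of the two likelihoods.
  lateral movement: 0.51
  ransomware staging: 0.82
Bayes factor = 0.51 / 0.82 ≈ 0.622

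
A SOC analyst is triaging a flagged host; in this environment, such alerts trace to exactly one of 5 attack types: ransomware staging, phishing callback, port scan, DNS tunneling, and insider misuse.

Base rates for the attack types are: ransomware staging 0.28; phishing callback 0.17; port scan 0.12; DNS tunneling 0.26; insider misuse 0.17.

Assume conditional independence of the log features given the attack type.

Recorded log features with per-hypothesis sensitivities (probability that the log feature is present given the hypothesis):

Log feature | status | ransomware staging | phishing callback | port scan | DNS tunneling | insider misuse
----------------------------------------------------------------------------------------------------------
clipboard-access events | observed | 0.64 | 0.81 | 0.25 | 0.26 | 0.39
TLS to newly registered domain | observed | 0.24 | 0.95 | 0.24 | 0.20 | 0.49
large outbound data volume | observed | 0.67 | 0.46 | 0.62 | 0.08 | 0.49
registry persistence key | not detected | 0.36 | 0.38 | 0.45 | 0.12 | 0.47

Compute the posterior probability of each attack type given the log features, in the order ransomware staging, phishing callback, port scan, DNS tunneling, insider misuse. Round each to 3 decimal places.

By Bayes' rule with conditional independence, the unnormalized weight for each hypothesis is prior × ∏ likelihoods (using 1 − P(present | H) for each absent log feature):
  ransomware staging: 0.28 × 0.64 × 0.24 × 0.67 × (1 − 0.36) = 0.018442
  phishing callback: 0.17 × 0.81 × 0.95 × 0.46 × (1 − 0.38) = 0.037308
  port scan: 0.12 × 0.25 × 0.24 × 0.62 × (1 − 0.45) = 0.0024552
  DNS tunneling: 0.26 × 0.26 × 0.20 × 0.08 × (1 − 0.12) = 0.00095181
  insider misuse: 0.17 × 0.39 × 0.49 × 0.49 × (1 − 0.47) = 0.0084369
Normalizing constant Z = 0.018442 + 0.037308 + 0.0024552 + 0.00095181 + 0.0084369 = 0.067594.
P(ransomware staging | evidence) = 0.018442 / 0.067594 ≈ 0.273
P(phishing callback | evidence) = 0.037308 / 0.067594 ≈ 0.552
P(port scan | evidence) = 0.0024552 / 0.067594 ≈ 0.036
P(DNS tunneling | evidence) = 0.00095181 / 0.067594 ≈ 0.014
P(insider misuse | evidence) = 0.0084369 / 0.067594 ≈ 0.125

0.273, 0.552, 0.036, 0.014, 0.125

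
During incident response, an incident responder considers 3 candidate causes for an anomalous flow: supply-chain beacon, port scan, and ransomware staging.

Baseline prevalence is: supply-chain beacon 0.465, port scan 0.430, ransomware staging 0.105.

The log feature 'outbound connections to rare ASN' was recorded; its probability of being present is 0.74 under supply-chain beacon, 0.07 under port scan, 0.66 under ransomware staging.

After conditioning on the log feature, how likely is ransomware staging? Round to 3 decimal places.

Multiply each prior by the likelihood of the log feature:
  supply-chain beacon: 0.465 × 0.74 = 0.3441
  port scan: 0.430 × 0.07 = 0.0301
  ransomware staging: 0.105 × 0.66 = 0.0693
Normalizing constant Z = 0.3441 + 0.0301 + 0.0693 = 0.4435.
P(ransomware staging | evidence) = 0.0693 / 0.4435 ≈ 0.156.

0.156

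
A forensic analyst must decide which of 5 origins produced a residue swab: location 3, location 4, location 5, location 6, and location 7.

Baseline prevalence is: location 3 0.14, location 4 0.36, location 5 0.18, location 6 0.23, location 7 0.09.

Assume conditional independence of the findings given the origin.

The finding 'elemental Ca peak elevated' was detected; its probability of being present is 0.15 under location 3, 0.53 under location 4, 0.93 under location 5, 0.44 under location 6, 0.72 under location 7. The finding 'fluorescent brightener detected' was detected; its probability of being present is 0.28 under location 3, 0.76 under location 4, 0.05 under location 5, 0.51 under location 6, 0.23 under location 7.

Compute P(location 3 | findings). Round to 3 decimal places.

0.026

Multiply each prior by the joint likelihood of the evidence pattern:
  location 3: 0.14 × 0.15 × 0.28 = 0.00588
  location 4: 0.36 × 0.53 × 0.76 = 0.14501
  location 5: 0.18 × 0.93 × 0.05 = 0.00837
  location 6: 0.23 × 0.44 × 0.51 = 0.051612
  location 7: 0.09 × 0.72 × 0.23 = 0.014904
Marginal likelihood of the evidence = 0.22577.
P(location 3 | evidence) = 0.00588 / 0.22577 ≈ 0.026.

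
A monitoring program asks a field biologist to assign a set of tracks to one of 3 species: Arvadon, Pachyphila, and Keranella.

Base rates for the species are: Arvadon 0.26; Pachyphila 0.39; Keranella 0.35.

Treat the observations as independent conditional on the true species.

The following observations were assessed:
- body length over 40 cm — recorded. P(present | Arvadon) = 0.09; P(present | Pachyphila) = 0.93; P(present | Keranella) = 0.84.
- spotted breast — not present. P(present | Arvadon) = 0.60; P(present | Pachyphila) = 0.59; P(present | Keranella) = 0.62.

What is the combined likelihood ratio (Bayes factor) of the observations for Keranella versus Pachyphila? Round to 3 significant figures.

0.837

Joint likelihood of the evidence pattern under each hypothesis (using 1 − P(present | H) for each absent observation):
  Keranella: 0.84 × (1 − 0.62) = 0.3192
  Pachyphila: 0.93 × (1 − 0.59) = 0.3813
Bayes factor = 0.3192 / 0.3813 ≈ 0.837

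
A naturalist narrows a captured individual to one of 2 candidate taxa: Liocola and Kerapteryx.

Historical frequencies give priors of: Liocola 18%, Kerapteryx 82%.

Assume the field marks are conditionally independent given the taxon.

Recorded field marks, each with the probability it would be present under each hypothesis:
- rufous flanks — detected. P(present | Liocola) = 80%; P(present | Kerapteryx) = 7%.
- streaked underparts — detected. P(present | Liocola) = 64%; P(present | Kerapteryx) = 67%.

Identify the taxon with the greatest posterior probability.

Liocola

Multiply each prior by the joint likelihood of the field mark pattern:
  Liocola: 0.18 × 0.80 × 0.64 = 0.09216
  Kerapteryx: 0.82 × 0.07 × 0.67 = 0.038458
Marginal likelihood of the evidence = 0.13062.
P(Liocola | evidence) ≈ 0.09216 / 0.13062 ≈ 0.706
P(Kerapteryx | evidence) ≈ 0.038458 / 0.13062 ≈ 0.294
The largest is 0.706, so Liocola is most probable.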